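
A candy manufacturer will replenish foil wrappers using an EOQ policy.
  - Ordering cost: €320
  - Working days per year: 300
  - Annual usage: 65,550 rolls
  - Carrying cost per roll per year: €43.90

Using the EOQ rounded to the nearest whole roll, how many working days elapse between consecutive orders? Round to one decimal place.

4.5 days

Q* = √(2·D·S / H) = √(2·65,550·320 / 43.9) = √955,626.4 ≈ 977.56 → Q = 978 rolls
Days between orders = 300 / (D/Q) = 300 / 67.025 ≈ 4.476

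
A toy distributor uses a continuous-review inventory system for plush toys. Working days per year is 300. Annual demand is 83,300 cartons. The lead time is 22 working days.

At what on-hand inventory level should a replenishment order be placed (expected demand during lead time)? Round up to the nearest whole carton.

Daily demand d = 83,300 / 300 = 277.667 cartons/day
Demand during lead time = 277.667 × 22 = 6,108.67
Reorder point = 6,108.67 → round up

6,109 cartons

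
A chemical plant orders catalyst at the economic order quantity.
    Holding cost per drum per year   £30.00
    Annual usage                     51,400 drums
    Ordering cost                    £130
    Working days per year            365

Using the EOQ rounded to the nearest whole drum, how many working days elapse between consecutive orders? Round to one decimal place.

4.7 days

Q* = √(2·D·S / H) = √(2·51,400·130 / 30) = √445,466.7 ≈ 667.43 → Q = 667 drums
Days between orders = 365 / (D/Q) = 365 / 77.061 ≈ 4.736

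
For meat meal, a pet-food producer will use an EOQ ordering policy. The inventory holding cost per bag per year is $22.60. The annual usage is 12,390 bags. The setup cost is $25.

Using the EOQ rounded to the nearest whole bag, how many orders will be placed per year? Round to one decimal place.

Optimal lot size Q* = (2 × 12,390 × $25 / $22.6)^½ ≈ 165.56 → Q = 166
N = D/Q = 12,390/166 ≈ 74.639 orders/yr

74.6 orders per year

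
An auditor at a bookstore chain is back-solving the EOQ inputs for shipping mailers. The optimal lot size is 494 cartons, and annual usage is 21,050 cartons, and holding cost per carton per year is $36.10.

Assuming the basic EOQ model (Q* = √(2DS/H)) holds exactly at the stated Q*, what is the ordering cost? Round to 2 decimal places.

EOQ relation: Q² = 2DS/H, so rearrange for the unknown.
S = Q²H / (2D) = 494² × 36.1 / (2 × 21,050) = 209.2565

$209.26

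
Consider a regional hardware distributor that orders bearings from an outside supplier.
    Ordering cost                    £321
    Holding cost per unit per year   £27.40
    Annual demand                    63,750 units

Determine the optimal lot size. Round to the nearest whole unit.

1,222 units

EOQ = √(2DS/H) = √(2 × 63,750 × 321 / 27.4)
    = √(1,493,704.38) ≈ 1,222.17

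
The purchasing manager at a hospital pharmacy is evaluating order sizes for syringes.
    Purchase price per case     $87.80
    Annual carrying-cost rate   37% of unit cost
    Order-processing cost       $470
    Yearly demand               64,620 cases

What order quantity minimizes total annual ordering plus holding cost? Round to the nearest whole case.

1,367 cases

H = i·C = 0.37 × $87.8 = $32.4860 per case-year
Q* = √(2·D·S / H) = √(2·64,620·470 / 32.486) = √1,869,814.7 ≈ 1,367.41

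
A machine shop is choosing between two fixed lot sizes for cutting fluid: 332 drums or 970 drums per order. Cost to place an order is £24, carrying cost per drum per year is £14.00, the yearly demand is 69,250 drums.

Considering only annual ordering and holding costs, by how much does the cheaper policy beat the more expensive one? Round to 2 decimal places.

TC(Q) = (D/Q)S + (Q/2)H
TC(332) = (69,250/332)×24 + (332/2)×14 = £7,330.02
TC(970) = (69,250/970)×24 + (970/2)×14 = £8,503.40
Lots of 332 are cheaper by £1,173.38.

£1,173.38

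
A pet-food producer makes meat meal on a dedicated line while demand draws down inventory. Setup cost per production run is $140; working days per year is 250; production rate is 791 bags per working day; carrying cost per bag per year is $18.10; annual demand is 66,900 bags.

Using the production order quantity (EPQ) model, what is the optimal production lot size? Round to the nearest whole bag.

d = 66,900/250 = 267.6000 bags/day;  effective holding cost H(1 − d/p) = 18.1·(1 − 267.6000/791) = 11.97666
Q* = √(2DS / H_eff) = √(2·66,900·140 / 11.97666) ≈ 1,250.62

1,251 bags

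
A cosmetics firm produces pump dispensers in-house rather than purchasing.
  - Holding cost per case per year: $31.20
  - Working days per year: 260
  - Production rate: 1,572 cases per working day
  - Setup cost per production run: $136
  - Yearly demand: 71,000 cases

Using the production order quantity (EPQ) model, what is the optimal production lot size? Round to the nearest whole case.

866 cases

Daily demand d = 71,000/260 = 273.077; p = 1572; 1 − d/p = 0.82629
EPQ = √(2DS / (H(1 − d/p)))
    = √(2 × 71,000 × 136 / (31.2 × 0.82629)) ≈ 865.51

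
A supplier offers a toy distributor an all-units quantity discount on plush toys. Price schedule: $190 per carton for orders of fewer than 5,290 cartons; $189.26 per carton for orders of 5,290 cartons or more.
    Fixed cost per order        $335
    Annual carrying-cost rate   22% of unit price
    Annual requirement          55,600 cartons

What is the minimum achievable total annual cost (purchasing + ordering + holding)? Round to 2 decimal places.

H₁ = 22%×$190 = $41.8000;  H₂ = 22%×$189.26 = $41.6372
EOQ₁ = √(2×55,600×335/41.8000) = 944.03  (< 5,290, feasible at tier 1)
EOQ₂ = √(2×55,600×335/41.6372) = 945.88  (< 5,290 → use Q = 5,290 at tier-2 price)
TC(tier 1 (EOQ₁), Q≈944.0) = $10,603,460.53
TC(tier 2, Q≈5,290.0) = $10,636,507.38
Minimum at tier 1 (EOQ₁): $10,603,460.53

$10,603,460.53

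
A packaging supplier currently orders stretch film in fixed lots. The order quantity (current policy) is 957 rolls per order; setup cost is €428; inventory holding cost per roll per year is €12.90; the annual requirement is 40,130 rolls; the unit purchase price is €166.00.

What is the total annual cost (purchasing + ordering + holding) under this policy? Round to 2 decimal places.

€6,685,700.03

Ordering: D/Q × S = 40,130/957 × €428 = €17,947.38
Holding:  Q/2 × H = 957/2 × €12.9 = €6,172.65
Purchase cost = D·C = 40,130 × 166 = €6,661,580.00
Total = €17,947.38 + €6,172.65 + €6,661,580.00 = €6,685,700.03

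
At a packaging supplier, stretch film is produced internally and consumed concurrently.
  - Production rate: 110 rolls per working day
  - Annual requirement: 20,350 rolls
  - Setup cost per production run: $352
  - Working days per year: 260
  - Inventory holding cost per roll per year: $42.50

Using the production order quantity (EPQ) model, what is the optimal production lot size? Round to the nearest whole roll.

1,081 rolls

d = 20,350/260 = 78.2692 rolls/day;  effective holding cost H(1 − d/p) = 42.5·(1 − 78.2692/110) = 12.25962
Q* = √(2DS / H_eff) = √(2·20,350·352 / 12.25962) ≈ 1,081.01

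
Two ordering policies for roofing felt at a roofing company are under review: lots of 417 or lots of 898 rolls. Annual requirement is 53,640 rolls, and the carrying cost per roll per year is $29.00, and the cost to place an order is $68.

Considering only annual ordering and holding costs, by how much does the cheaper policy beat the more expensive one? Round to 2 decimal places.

Annual cost at Q: ordering D·S/Q plus holding Q·H/2.
TC(417) = (53,640/417)×68 + (417/2)×29 = $14,793.55
TC(898) = (53,640/898)×68 + (898/2)×29 = $17,082.83
Cheaper: Q = 417.  Difference = $2,289.28

$2,289.28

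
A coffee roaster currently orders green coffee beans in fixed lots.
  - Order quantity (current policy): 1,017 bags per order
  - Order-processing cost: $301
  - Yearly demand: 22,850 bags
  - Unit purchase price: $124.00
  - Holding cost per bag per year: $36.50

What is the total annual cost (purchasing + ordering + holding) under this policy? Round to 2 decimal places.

$2,858,723.13

Annual ordering cost = (D/Q)·S = (22,850/1,017) × 301 = $6,762.88
Annual holding cost  = (Q/2)·H = (1,017/2) × 36.5 = $18,560.25
Purchase cost = D·C = 22,850 × 124 = $2,833,400.00
Total = $6,762.88 + $18,560.25 + $2,833,400.00 = $2,858,723.13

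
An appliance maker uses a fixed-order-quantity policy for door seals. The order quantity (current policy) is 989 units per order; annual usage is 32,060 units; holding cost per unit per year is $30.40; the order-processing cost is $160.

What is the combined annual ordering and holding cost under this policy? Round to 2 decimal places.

Annual ordering cost = (D/Q)·S = (32,060/989) × 160 = $5,186.65
Annual holding cost  = (Q/2)·H = (989/2) × 30.4 = $15,032.80
Total = $5,186.65 + $15,032.80 = $20,219.45

$20,219.45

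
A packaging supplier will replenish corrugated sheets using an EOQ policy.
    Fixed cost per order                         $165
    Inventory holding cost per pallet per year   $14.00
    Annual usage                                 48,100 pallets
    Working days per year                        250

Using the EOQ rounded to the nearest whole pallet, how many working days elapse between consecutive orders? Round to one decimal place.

5.5 days

2DS/H = 2·48,100·165/14 = 1,133,785.71
EOQ = √1,133,785.71 ≈ 1,064.79 → Q = 1,065 pallets
Cycle time = (working days × Q)/D = (250 × 1,065) / 48,100 = 5.535 days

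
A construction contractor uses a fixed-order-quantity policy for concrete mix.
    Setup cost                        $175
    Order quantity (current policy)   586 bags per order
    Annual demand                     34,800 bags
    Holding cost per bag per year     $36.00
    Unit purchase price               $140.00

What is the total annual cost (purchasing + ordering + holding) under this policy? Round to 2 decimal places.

Annual ordering cost = (D/Q)·S = (34,800/586) × 175 = $10,392.49
Annual holding cost  = (Q/2)·H = (586/2) × 36 = $10,548.00
Purchase cost = D·C = 34,800 × 140 = $4,872,000.00
Total = $10,392.49 + $10,548.00 + $4,872,000.00 = $4,892,940.49

$4,892,940.49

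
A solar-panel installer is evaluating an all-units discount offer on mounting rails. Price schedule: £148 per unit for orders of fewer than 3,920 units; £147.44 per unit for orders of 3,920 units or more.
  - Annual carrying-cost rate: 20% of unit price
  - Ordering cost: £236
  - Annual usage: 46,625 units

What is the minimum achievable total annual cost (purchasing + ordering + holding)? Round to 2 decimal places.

H₁ = 20%×£148 = £29.6000;  H₂ = 20%×£147.44 = £29.4880
EOQ₁ = √(2×46,625×236/29.6000) = 862.25  (< 3,920, feasible at tier 1)
EOQ₂ = √(2×46,625×236/29.4880) = 863.89  (< 3,920 → use Q = 3,920 at tier-2 price)
TC(tier 1 (EOQ₁), Q≈862.3) = £6,926,022.68
TC(tier 2, Q≈3,920.0) = £6,934,993.50
Minimum at tier 1 (EOQ₁): £6,926,022.68

£6,926,022.68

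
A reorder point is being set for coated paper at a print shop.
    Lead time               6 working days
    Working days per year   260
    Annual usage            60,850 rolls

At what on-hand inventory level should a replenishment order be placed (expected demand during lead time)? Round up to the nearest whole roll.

Daily demand d = 60,850 / 260 = 234.038 rolls/day
Demand during lead time = 234.038 × 6 = 1,404.23
Reorder point = 1,404.23 → round up

1,405 rolls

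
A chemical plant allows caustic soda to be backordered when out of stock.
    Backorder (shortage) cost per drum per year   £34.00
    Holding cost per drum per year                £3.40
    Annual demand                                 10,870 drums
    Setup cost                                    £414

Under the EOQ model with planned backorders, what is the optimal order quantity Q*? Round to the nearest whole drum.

1,706 drums

Q* = √(2DS/H) · √((H + b)/b)
   = √(2 × 10,870 × 414 / 3.4) · √((3.4 + 34) / 34)
   = 1,627.011 × 1.0488 ≈ 1,706.42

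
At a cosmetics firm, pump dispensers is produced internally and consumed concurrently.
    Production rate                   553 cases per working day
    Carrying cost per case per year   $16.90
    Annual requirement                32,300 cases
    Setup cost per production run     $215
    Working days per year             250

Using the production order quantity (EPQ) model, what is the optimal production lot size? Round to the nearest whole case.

Daily demand d = 32,300/250 = 129.200; p = 553; 1 − d/p = 0.76637
EPQ = √(2DS / (H(1 − d/p)))
    = √(2 × 32,300 × 215 / (16.9 × 0.76637)) ≈ 1,035.56

1,036 cases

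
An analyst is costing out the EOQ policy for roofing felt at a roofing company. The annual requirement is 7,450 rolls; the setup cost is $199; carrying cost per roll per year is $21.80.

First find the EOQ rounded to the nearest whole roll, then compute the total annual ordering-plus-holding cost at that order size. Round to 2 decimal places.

$8,039.85

EOQ = √(2DS/H) = √(2 × 7,450 × 199 / 21.8)
    = √(136,013.76) ≈ 368.80 → Q = 369 rolls
Annual ordering cost = (D/Q)·S = (7,450/369) × 199 = $4,017.75
Annual holding cost  = (Q/2)·H = (369/2) × 21.8 = $4,022.10
Total = $4,017.75 + $4,022.10 = $8,039.85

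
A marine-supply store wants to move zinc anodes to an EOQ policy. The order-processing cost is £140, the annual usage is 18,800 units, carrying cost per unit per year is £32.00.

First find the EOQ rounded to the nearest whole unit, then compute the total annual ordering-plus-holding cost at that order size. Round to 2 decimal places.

£12,978.76

2DS/H = 2·18,800·140/32 = 164,500.00
EOQ = √164,500.00 ≈ 405.59 → Q = 406 units
Annual ordering cost = (D/Q)·S = (18,800/406) × 140 = £6,482.76
Annual holding cost  = (Q/2)·H = (406/2) × 32 = £6,496.00
Total = £6,482.76 + £6,496.00 = £12,978.76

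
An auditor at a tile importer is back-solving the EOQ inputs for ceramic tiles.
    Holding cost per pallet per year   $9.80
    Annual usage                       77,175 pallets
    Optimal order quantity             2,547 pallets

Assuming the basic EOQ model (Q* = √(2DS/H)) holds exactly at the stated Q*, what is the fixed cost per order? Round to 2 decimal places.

$411.89

From Q* = √(2DS/H) ⇒ Q*² = 2DS/H.
S = Q²H / (2D) = 2,547² × 9.8 / (2 × 77,175) = 411.8863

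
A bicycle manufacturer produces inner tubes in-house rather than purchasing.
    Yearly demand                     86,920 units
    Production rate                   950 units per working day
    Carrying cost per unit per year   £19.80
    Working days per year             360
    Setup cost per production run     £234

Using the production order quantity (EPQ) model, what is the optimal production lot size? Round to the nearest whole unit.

Daily demand d = 86,920/360 = 241.444; p = 950; 1 − d/p = 0.74585
EPQ = √(2DS / (H(1 − d/p)))
    = √(2 × 86,920 × 234 / (19.8 × 0.74585)) ≈ 1,659.68

1,660 units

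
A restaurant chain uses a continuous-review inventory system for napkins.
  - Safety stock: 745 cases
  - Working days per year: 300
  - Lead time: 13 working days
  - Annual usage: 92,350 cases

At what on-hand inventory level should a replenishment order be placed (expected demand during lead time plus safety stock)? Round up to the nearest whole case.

4,747 cases

Daily demand d = 92,350 / 300 = 307.833 cases/day
Demand during lead time = 307.833 × 13 = 4,001.83
Reorder point = 4,001.83 + 745 = 4,746.83 → round up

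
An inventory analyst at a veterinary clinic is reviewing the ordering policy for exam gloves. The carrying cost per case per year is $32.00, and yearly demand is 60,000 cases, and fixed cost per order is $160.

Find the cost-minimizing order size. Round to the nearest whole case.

775 cases

Optimal lot size Q* = (2 × 60,000 × $160 / $32)^½ ≈ 774.60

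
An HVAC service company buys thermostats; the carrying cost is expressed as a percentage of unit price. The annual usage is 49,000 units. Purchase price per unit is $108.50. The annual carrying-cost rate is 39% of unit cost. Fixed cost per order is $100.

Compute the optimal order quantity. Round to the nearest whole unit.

481 units

Carrying cost H = $108.5 × 39% = $42.3150/unit/yr
EOQ = √(2DS/H) = √(2 × 49,000 × 100 / 42.315)
    = √(231,596.36) ≈ 481.24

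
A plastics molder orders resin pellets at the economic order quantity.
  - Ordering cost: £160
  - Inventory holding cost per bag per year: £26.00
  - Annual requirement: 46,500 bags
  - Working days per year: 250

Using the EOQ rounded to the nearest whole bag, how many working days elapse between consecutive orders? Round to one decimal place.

Optimal lot size Q* = (2 × 46,500 × £160 / £26)^½ ≈ 756.51 → Q = 757 bags
Cycle time = (working days × Q)/D = (250 × 757) / 46,500 = 4.070 days

4.1 days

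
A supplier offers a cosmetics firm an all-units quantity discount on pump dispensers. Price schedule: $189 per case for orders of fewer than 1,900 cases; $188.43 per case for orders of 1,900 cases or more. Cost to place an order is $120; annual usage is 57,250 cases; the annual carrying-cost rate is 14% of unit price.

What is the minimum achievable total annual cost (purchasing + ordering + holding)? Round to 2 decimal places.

$10,816,294.48

H₁ = 14%×$189 = $26.4600;  H₂ = 14%×$188.43 = $26.3802
EOQ₁ = √(2×57,250×120/26.4600) = 720.61  (< 1,900, feasible at tier 1)
EOQ₂ = √(2×57,250×120/26.3802) = 721.70  (< 1,900 → use Q = 1,900 at tier-2 price)
TC(tier 1 (EOQ₁), Q≈720.6) = $10,839,317.26
TC(tier 2, Q≈1,900.0) = $10,816,294.48
Minimum at tier 2: $10,816,294.48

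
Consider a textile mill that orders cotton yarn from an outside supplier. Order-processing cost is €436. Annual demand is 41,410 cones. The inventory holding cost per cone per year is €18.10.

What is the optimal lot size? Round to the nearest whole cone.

1,412 cones

2DS/H = 2·41,410·436/18.1 = 1,995,001.10
EOQ = √1,995,001.10 ≈ 1,412.45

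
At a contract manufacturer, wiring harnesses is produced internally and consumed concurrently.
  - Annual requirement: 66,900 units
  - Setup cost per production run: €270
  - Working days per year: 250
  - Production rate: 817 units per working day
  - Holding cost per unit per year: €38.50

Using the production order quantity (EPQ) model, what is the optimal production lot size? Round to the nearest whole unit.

1,181 units

d = 66,900/250 = 267.6000 units/day;  effective holding cost H(1 − d/p) = 38.5·(1 − 267.6000/817) = 25.88972
Q* = √(2DS / H_eff) = √(2·66,900·270 / 25.88972) ≈ 1,181.26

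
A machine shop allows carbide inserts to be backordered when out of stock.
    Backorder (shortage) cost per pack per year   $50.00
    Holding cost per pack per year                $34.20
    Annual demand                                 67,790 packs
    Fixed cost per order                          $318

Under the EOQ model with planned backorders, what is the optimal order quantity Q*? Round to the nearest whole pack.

1,457 packs

Basic EOQ = √(2·67,790·318/34.2) = 1,122.789
Backorder adjustment √((H+b)/b) = √((34.2+50)/50) = 1.2977
Q* = 1,122.789 × 1.2977 ≈ 1,457.03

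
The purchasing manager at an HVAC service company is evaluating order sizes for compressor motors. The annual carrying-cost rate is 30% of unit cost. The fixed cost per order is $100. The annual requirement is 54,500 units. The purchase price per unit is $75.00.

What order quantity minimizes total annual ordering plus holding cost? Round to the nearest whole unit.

Holding cost per unit per year: H = 30% × $75 = $22.5000
Q* = √(2·D·S / H) = √(2·54,500·100 / 22.5) = √484,444.4 ≈ 696.02

696 units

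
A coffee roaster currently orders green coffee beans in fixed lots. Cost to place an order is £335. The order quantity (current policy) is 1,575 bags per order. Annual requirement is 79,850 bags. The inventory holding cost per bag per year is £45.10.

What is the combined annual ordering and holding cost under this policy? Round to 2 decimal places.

£52,500.22

Ordering: D/Q × S = 79,850/1,575 × £335 = £16,983.97
Holding:  Q/2 × H = 1,575/2 × £45.1 = £35,516.25
Total = £16,983.97 + £35,516.25 = £52,500.22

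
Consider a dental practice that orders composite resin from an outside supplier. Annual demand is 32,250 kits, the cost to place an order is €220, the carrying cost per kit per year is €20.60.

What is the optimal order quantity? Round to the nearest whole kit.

Q* = √(2·D·S / H) = √(2·32,250·220 / 20.6) = √688,835.0 ≈ 829.96

830 kits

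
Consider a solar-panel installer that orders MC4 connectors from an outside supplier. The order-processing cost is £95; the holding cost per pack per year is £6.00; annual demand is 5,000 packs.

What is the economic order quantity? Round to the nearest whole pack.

2DS/H = 2·5,000·95/6 = 158,333.33
EOQ = √158,333.33 ≈ 397.91

398 packs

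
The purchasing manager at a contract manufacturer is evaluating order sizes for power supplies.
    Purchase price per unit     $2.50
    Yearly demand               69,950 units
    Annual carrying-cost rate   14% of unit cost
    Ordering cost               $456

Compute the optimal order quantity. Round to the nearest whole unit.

13,501 units

H = i·C = 0.14 × $2.5 = $0.3500 per unit-year
EOQ = √(2DS/H) = √(2 × 69,950 × 456 / 0.35)
    = √(182,269,714.29) ≈ 13,500.73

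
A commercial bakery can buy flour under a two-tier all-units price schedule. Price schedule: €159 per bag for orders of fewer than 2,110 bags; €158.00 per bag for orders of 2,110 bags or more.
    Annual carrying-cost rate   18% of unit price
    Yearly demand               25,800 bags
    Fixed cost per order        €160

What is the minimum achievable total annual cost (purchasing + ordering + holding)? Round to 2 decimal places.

H₁ = 18%×€159 = €28.6200;  H₂ = 18%×€158.00 = €28.4400
EOQ₁ = √(2×25,800×160/28.6200) = 537.09  (< 2,110, feasible at tier 1)
EOQ₂ = √(2×25,800×160/28.4400) = 538.79  (< 2,110 → use Q = 2,110 at tier-2 price)
TC(tier 1 (EOQ₁), Q≈537.1) = €4,117,571.62
TC(tier 2, Q≈2,110.0) = €4,108,360.60
Minimum at tier 2: €4,108,360.60

€4,108,360.60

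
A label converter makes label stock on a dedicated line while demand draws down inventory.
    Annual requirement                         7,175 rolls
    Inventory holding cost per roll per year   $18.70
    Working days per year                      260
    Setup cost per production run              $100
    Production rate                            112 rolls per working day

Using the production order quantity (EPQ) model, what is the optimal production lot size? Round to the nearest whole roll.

319 rolls

Daily demand d = 7,175/260 = 27.596; p = 112; 1 − d/p = 0.75361
EPQ = √(2DS / (H(1 − d/p)))
    = √(2 × 7,175 × 100 / (18.7 × 0.75361)) ≈ 319.10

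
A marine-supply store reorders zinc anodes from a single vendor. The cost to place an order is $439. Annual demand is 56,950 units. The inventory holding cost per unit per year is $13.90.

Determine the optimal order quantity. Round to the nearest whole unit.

1,897 units

Q* = √(2·D·S / H) = √(2·56,950·439 / 13.9) = √3,597,273.4 ≈ 1,896.65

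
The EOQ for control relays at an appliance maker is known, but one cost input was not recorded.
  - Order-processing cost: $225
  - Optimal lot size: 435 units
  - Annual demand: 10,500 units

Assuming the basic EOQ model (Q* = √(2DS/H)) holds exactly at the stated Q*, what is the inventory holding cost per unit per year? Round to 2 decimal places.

$24.97

From Q* = √(2DS/H) ⇒ Q*² = 2DS/H.
H = 2DS / Q² = 2 × 10,500 × 225 / 435² = 24.9703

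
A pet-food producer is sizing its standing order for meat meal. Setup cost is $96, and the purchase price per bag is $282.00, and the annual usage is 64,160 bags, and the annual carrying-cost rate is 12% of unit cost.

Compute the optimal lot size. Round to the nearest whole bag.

H = i·C = 0.12 × $282 = $33.8400 per bag-year
EOQ = √(2DS/H) = √(2 × 64,160 × 96 / 33.84)
    = √(364,028.37) ≈ 603.35

603 bags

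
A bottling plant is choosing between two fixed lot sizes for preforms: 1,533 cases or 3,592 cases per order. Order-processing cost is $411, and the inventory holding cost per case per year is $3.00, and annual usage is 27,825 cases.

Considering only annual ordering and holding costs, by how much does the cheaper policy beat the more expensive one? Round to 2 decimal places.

TC(Q) = (D/Q)S + (Q/2)H
TC(1,533) = (27,825/1,533)×411 + (1,533/2)×3 = $9,759.43
TC(3,592) = (27,825/3,592)×411 + (3,592/2)×3 = $8,571.76
|ΔTC| = |$9,759.43 − $8,571.76| = $1,187.67

$1,187.67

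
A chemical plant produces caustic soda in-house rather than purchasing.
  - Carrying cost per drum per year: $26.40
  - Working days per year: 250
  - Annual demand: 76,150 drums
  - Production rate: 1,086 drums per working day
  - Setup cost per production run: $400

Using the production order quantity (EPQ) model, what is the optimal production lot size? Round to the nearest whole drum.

Daily demand d = 76,150/250 = 304.600; p = 1086; 1 − d/p = 0.71952
EPQ = √(2DS / (H(1 − d/p)))
    = √(2 × 76,150 × 400 / (26.4 × 0.71952)) ≈ 1,790.84

1,791 drums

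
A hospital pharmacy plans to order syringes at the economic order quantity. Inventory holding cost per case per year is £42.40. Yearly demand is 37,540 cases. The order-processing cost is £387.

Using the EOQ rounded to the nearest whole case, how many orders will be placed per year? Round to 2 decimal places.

Q* = √(2·D·S / H) = √(2·37,540·387 / 42.4) = √685,282.1 ≈ 827.82 → Q = 828
Orders per year = D/Q = 37,540 / 828 = 45.338

45.34 orders per year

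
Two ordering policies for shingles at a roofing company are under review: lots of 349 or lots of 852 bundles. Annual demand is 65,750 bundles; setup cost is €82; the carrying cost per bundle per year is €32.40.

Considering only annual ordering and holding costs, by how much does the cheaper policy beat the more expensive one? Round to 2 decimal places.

For each Q, cost = (D/Q)·S + (Q/2)·H.
TC(349) = (65,750/349)×82 + (349/2)×32.4 = €21,102.22
TC(852) = (65,750/852)×82 + (852/2)×32.4 = €20,130.45
|ΔTC| = |€21,102.22 − €20,130.45| = €971.77

€971.77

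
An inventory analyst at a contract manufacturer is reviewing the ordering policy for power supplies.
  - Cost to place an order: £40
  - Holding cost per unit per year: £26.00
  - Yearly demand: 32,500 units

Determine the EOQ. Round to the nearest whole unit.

Q* = √(2·D·S / H) = √(2·32,500·40 / 26) = √100,000.0 ≈ 316.23

316 units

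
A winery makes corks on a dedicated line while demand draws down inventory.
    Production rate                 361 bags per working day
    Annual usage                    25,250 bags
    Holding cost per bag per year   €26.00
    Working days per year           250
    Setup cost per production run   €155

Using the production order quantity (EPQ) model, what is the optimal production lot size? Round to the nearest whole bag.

647 bags

d = 25,250/250 = 101.0000 bags/day;  effective holding cost H(1 − d/p) = 26·(1 − 101.0000/361) = 18.72576
Q* = √(2DS / H_eff) = √(2·25,250·155 / 18.72576) ≈ 646.53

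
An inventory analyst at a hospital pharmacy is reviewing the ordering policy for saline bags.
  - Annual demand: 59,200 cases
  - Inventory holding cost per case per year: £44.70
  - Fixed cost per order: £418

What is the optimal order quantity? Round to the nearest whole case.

1,052 cases

2DS/H = 2·59,200·418/44.7 = 1,107,185.68
EOQ = √1,107,185.68 ≈ 1,052.23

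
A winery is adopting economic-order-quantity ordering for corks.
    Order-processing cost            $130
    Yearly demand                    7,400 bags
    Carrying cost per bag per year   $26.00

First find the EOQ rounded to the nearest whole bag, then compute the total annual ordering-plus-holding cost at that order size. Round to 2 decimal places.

$7,072.76

EOQ = √(2DS/H) = √(2 × 7,400 × 130 / 26)
    = √(74,000.00) ≈ 272.03 → Q = 272 bags
Orders/yr = 7,400/272 = 27.206; ordering cost = 27.206 × $130 = $3,536.76
Average inventory = 272/2 = 136; holding cost = 136 × $26 = $3,536.00
Total = $3,536.76 + $3,536.00 = $7,072.76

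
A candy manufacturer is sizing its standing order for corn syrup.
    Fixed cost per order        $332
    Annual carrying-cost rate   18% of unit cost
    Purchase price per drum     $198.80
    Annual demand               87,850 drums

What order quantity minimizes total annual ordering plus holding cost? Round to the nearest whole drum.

Carrying cost H = $198.8 × 18% = $35.7840/drum/yr
Optimal lot size Q* = (2 × 87,850 × $332 / $35.784)^½ ≈ 1,276.76

1,277 drums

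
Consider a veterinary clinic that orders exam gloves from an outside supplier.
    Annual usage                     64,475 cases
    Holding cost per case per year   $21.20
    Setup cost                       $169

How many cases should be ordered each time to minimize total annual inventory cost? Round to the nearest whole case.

2DS/H = 2·64,475·169/21.2 = 1,027,950.47
EOQ = √1,027,950.47 ≈ 1,013.88

1,014 cases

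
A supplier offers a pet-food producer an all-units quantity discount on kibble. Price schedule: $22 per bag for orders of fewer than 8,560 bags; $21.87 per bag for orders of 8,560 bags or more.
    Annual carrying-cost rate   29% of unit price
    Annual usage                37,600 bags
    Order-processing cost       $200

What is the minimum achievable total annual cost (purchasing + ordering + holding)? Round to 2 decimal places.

H₁ = 29%×$22 = $6.3800;  H₂ = 29%×$21.87 = $6.3423
EOQ₁ = √(2×37,600×200/6.3800) = 1,535.37  (< 8,560, feasible at tier 1)
EOQ₂ = √(2×37,600×200/6.3423) = 1,539.93  (< 8,560 → use Q = 8,560 at tier-2 price)
TC(tier 1 (EOQ₁), Q≈1,535.4) = $836,995.67
TC(tier 2, Q≈8,560.0) = $850,335.55
Minimum at tier 1 (EOQ₁): $836,995.67

$836,995.67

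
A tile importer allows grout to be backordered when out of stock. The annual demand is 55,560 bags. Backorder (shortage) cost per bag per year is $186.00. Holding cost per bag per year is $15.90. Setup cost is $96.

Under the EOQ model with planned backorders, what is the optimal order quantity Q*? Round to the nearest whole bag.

Q* = √(2DS/H) · √((H + b)/b)
   = √(2 × 55,560 × 96 / 15.9) · √((15.9 + 186) / 186)
   = 819.093 × 1.0419 ≈ 853.38

853 bags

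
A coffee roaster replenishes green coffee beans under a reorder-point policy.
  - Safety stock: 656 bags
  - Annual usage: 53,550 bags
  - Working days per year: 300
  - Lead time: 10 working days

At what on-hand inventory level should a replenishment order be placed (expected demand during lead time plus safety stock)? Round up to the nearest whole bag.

2,441 bags

Daily demand d = 53,550 / 300 = 178.500 bags/day
Demand during lead time = 178.500 × 10 = 1,785.00
Reorder point = 1,785.00 + 656 = 2,441.00 → round up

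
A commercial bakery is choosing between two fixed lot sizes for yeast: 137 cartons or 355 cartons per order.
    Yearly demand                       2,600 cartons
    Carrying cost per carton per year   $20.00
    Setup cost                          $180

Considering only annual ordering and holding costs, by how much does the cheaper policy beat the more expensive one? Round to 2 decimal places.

$82.25

For each Q, cost = (D/Q)·S + (Q/2)·H.
TC(137) = (2,600/137)×180 + (137/2)×20 = $4,786.06
TC(355) = (2,600/355)×180 + (355/2)×20 = $4,868.31
Cheaper: Q = 137.  Difference = $82.25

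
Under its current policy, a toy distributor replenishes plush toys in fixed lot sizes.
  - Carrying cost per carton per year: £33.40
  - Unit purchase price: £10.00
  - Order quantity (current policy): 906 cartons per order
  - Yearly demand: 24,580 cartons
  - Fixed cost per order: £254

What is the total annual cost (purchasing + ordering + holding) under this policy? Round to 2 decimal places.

£267,821.28

Orders/yr = 24,580/906 = 27.130; ordering cost = 27.130 × £254 = £6,891.08
Average inventory = 906/2 = 453; holding cost = 453 × £33.4 = £15,130.20
Purchase cost = D·C = 24,580 × 10 = £245,800.00
Total = £6,891.08 + £15,130.20 + £245,800.00 = £267,821.28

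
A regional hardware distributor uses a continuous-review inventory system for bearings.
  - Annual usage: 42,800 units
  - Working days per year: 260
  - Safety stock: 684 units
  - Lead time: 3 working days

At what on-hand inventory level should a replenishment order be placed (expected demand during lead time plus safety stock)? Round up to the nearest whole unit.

1,178 units

Daily demand d = 42,800 / 260 = 164.615 units/day
Demand during lead time = 164.615 × 3 = 493.85
Reorder point = 493.85 + 684 = 1,177.85 → round up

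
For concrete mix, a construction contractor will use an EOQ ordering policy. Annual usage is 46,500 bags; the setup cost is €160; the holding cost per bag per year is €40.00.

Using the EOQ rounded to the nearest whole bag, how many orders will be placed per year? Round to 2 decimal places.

2DS/H = 2·46,500·160/40 = 372,000.00
EOQ = √372,000.00 ≈ 609.92 → Q = 610
N = D/Q = 46,500/610 ≈ 76.230 orders/yr

76.23 orders per year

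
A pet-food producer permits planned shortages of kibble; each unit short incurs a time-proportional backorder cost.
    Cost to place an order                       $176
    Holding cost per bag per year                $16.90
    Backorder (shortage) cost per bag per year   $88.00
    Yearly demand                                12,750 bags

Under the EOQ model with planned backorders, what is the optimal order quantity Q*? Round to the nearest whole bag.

563 bags

Basic EOQ = √(2·12,750·176/16.9) = 515.327
Backorder adjustment √((H+b)/b) = √((16.9+88)/88) = 1.0918
Q* = 515.327 × 1.0918 ≈ 562.64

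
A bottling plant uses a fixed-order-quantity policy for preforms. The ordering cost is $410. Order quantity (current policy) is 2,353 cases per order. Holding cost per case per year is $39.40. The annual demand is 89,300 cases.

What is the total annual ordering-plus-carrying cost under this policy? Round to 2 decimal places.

Annual ordering cost = (D/Q)·S = (89,300/2,353) × 410 = $15,560.14
Annual holding cost  = (Q/2)·H = (2,353/2) × 39.4 = $46,354.10
Total = $15,560.14 + $46,354.10 = $61,914.24

$61,914.24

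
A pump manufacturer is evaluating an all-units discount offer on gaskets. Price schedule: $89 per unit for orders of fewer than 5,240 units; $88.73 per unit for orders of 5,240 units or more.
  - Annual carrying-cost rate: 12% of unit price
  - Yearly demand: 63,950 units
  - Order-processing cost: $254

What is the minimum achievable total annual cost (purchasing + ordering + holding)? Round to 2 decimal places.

$5,705,280.08

H₁ = 12%×$89 = $10.6800;  H₂ = 12%×$88.73 = $10.6476
EOQ₁ = √(2×63,950×254/10.6800) = 1,744.08  (< 5,240, feasible at tier 1)
EOQ₂ = √(2×63,950×254/10.6476) = 1,746.73  (< 5,240 → use Q = 5,240 at tier-2 price)
TC(tier 1 (EOQ₁), Q≈1,744.1) = $5,710,176.78
TC(tier 2, Q≈5,240.0) = $5,705,280.08
Minimum at tier 2: $5,705,280.08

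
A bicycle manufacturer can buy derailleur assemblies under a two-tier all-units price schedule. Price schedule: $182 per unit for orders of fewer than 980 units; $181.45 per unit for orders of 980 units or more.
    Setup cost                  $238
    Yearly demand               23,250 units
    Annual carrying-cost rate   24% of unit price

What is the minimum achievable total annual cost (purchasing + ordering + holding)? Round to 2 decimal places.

$4,245,697.45

H₁ = 24%×$182 = $43.6800;  H₂ = 24%×$181.45 = $43.5480
EOQ₁ = √(2×23,250×238/43.6800) = 503.35  (< 980, feasible at tier 1)
EOQ₂ = √(2×23,250×238/43.5480) = 504.12  (< 980 → use Q = 980 at tier-2 price)
TC(tier 1 (EOQ₁), Q≈503.4) = $4,253,486.51
TC(tier 2, Q≈980.0) = $4,245,697.45
Minimum at tier 2: $4,245,697.45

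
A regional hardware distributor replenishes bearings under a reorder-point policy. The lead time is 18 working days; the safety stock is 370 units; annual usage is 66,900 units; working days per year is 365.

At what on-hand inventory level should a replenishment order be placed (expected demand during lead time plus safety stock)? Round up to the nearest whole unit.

3,670 units

Daily demand d = 66,900 / 365 = 183.288 units/day
Demand during lead time = 183.288 × 18 = 3,299.18
Reorder point = 3,299.18 + 370 = 3,669.18 → round up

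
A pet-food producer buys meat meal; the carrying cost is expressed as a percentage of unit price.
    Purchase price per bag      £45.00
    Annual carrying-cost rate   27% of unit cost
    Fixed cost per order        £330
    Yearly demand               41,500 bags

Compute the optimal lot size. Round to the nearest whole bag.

H = i·C = 0.27 × £45 = £12.1500 per bag-year
EOQ = √(2DS/H) = √(2 × 41,500 × 330 / 12.15)
    = √(2,254,320.99) ≈ 1,501.44

1,501 bags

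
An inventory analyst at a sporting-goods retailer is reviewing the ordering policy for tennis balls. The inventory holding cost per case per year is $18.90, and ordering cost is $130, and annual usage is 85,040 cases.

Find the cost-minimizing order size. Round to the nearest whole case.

2DS/H = 2·85,040·130/18.9 = 1,169,862.43
EOQ = √1,169,862.43 ≈ 1,081.60

1,082 cases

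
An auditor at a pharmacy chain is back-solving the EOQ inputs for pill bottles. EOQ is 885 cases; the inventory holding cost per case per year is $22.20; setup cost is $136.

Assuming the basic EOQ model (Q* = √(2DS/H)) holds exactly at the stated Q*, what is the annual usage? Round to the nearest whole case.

EOQ relation: Q² = 2DS/H, so rearrange for the unknown.
D = Q²H / (2S) = 885² × 22.2 / (2 × 136) = 63,924.98

63,925 cases per year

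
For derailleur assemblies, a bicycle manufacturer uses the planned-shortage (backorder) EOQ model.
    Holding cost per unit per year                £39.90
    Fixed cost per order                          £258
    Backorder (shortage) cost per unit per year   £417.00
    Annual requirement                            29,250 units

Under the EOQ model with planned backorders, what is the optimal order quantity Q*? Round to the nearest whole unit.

644 units

Q* = √(2DS/H) · √((H + b)/b)
   = √(2 × 29,250 × 258 / 39.9) · √((39.9 + 417) / 417)
   = 615.037 × 1.0467 ≈ 643.79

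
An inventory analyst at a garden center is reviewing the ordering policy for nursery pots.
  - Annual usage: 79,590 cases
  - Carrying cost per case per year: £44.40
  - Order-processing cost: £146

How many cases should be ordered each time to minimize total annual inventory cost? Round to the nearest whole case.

Q* = √(2·D·S / H) = √(2·79,590·146 / 44.4) = √523,429.7 ≈ 723.48

723 cases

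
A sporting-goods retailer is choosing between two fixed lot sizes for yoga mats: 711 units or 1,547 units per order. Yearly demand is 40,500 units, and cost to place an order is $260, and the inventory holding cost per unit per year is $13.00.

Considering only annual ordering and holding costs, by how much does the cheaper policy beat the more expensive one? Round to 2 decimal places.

$2,569.40

TC(Q) = (D/Q)S + (Q/2)H
TC(711) = (40,500/711)×260 + (711/2)×13 = $19,431.63
TC(1,547) = (40,500/1,547)×260 + (1,547/2)×13 = $16,862.22
Lots of 1,547 are cheaper by $2,569.40.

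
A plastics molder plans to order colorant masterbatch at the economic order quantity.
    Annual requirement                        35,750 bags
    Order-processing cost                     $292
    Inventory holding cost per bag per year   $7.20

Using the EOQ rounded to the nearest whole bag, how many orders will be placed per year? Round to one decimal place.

21.0 orders per year

2DS/H = 2·35,750·292/7.2 = 2,899,722.22
EOQ = √2,899,722.22 ≈ 1,702.86 → Q = 1,703
N = D/Q = 35,750/1,703 ≈ 20.992 orders/yr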